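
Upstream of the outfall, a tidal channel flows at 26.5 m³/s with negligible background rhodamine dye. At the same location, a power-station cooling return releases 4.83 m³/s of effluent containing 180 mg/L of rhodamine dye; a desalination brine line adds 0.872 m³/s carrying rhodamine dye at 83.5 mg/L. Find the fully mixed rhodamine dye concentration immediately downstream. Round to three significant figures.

29.3 mg/L

Conservation of mass: C = (26.50·0 + 4.830·180.0 + 0.8720·83.50) / 32.20 = 942.2/32.20 = 29.26 mg/L.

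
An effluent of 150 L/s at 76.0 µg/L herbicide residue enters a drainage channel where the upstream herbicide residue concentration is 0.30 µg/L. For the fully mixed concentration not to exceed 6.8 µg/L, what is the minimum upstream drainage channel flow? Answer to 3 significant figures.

Set C_mix = 6.8: (Q·0.3000 + 150.0·76.00) / (Q + 150.0) = 6.8
→ Q = 150.0·(76.00 − 6.8)/(6.8 − 0.3000) = 1597 L/s.

1600 L/s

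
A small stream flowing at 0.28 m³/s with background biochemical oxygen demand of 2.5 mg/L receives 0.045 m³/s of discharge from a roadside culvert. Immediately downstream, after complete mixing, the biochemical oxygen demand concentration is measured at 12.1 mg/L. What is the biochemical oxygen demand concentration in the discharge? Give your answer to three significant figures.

71.8 mg/L

Mass balance: 0.2800·2.500 + 0.04500·Cₑ = 0.3250·12.10
→ Cₑ = (0.3250·12.10 − 0.2800·2.500) / 0.04500 = 71.83 mg/L.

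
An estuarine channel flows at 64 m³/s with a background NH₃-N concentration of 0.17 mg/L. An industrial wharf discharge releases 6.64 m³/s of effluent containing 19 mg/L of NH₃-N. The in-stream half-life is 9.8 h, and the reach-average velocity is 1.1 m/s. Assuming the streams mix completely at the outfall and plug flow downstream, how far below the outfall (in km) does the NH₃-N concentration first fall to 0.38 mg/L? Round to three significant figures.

91.3 km

Conservation of mass: C = (64.00·0.1700 + 6.640·19.00) / 70.64 = 137.0/70.64 = 1.940 mg/L.
Half-life 9.8 h → k = ln 2 / 9.8 = 0.07073 h⁻¹ = 1.698 d⁻¹.
Set 1.940·exp(−k·t) = 0.38 → t = ln(1.940/0.38)/k = 82980 s = 23.05 h.
Distance = v·t = 1.1·82980 = 91280 m = 91.28 km.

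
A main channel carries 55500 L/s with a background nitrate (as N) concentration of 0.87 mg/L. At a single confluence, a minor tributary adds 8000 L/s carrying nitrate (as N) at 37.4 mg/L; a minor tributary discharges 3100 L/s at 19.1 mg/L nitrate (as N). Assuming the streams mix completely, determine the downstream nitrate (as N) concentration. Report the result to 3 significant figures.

After mixing, C = (55500·0.8700 + 8000·37.40 + 3100·19.10) / 66600 = 406700/66600 = 6.107 mg/L.

6.11 mg/L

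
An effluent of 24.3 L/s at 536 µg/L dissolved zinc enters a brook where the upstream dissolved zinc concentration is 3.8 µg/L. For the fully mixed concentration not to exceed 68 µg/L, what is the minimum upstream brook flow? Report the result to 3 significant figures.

177 L/s

Set C_mix = 68: (Q·3.800 + 24.30·536.0) / (Q + 24.30) = 68
→ Q = 24.30·(536.0 − 68)/(68 − 3.800) = 177.1 L/s.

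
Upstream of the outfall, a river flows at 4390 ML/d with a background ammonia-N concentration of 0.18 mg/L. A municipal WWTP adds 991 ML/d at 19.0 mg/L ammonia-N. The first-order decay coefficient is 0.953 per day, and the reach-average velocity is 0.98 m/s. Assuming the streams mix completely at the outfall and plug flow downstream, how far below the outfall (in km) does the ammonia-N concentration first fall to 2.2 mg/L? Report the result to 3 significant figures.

Mass balance: C = (4390·0.1800 + 991.0·19.00) / 5381 = 19620/5381 = 3.646 mg/L.
Set 3.646·exp(−k·t) = 2.2 → t = ln(3.646/2.2)/k = 45800 s = 12.72 h.
Distance = v·t = 0.98·45800 = 44880 m = 44.88 km.

44.9 km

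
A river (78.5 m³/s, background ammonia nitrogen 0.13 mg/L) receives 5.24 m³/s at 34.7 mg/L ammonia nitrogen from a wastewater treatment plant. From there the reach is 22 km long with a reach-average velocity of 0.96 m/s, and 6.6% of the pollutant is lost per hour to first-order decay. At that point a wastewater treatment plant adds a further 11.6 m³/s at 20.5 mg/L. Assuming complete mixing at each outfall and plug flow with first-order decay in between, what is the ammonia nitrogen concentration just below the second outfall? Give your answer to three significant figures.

3.80 mg/L

Mixed concentration C = ΣQC/ΣQ = (78.50·0.1300 + 5.240·34.70) / 83.74 = 192.0/83.74 = 2.293 mg/L; combined flow 83.74 m³/s.
Travel time t = 22·1000 / 0.96 = 22920 s = 6.366 h.
6.6%/h lost → k = −ln(1 − 0.066) = 0.06828 h⁻¹.
After decay, C = 2.293 × e^(−kt) = 2.293 × 0.6475 = 1.485 mg/L.
At the second outfall, C = (83.74·1.485 + 11.60·20.50) / (83.74 + 11.60) = 3.798 mg/L.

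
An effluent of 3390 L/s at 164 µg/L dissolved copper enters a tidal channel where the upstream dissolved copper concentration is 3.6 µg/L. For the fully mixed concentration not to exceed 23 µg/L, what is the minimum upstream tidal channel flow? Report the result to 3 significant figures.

24600 L/s

Set C_mix = 23: (Q·3.600 + 3390·164.0) / (Q + 3390) = 23
→ Q = 3390·(164.0 − 23)/(23 − 3.600) = 24640 L/s.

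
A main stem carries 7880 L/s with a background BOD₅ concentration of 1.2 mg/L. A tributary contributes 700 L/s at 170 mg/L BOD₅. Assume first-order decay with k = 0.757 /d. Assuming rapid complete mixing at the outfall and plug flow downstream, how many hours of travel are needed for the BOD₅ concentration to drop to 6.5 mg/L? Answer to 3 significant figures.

After mixing, C = (7880·1.200 + 700.0·170.0) / 8580 = 128500/8580 = 14.97 mg/L.
14.97·exp(−k·t) = 6.5 → t = ln(14.97/6.5)/k = 95230 s = 26.45 h.

26.5 h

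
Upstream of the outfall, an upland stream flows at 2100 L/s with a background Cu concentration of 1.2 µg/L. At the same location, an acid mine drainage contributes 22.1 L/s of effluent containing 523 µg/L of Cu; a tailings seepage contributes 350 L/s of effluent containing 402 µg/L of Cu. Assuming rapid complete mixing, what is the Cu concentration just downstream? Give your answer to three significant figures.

Flow-weighted average: C = (2100·1.200 + 22.10·523.0 + 350.0·402.0) / 2472 = 154800/2472 = 62.61 µg/L.

62.6 µg/L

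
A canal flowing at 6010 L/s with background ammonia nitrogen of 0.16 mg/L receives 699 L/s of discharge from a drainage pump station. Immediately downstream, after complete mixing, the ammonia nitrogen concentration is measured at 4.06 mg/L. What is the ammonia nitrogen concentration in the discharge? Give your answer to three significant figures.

37.6 mg/L

Mass balance: 6010·0.1600 + 699.0·Cₑ = 6709·4.060
→ Cₑ = (6709·4.060 − 6010·0.1600) / 699.0 = 37.59 mg/L.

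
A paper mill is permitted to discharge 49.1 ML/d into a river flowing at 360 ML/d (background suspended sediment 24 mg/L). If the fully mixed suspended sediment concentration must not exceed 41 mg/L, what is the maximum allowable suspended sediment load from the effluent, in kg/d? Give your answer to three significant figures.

Mass balance at the limit: 360.0·24.00 + 49.10·Cₑ = 409.1·41 → Cₑ = 165.6 mg/L.
49.10 ML/d = 0.5683 m³/s. Load = 0.5683 m³/s × 165.6 g/m³ × 86 400 s/d = 8133 kg/d.

8130 kg/d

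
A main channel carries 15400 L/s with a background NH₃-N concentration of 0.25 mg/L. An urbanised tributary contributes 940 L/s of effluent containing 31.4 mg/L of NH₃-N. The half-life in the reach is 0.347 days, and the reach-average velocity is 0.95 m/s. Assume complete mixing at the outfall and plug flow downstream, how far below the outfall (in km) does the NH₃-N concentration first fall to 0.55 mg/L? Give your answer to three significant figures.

Mixed concentration C = ΣQC/ΣQ = (15400·0.2500 + 940.0·31.40) / 16340 = 33370/16340 = 2.042 mg/L.
Half-life 0.347 d → k = ln 2 / 0.347 = 1.998 d⁻¹.
Set 2.042·exp(−k·t) = 0.55 → t = ln(2.042/0.55)/k = 56740 s = 15.76 h.
Distance = v·t = 0.95·56740 = 53900 m = 53.90 km.

53.9 km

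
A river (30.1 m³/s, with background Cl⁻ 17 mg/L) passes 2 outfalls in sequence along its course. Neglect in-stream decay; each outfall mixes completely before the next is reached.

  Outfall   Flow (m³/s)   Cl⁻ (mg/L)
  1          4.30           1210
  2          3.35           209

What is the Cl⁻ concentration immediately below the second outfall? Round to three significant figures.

170 mg/L

Below outfall 1: Q → 34.40 m³/s, C = (30.10·17.00 + 4.300·1210)/34.40 = 166.1 mg/L.
Below outfall 2: Q → 37.75 m³/s, C = (34.40·166.1 + 3.350·209.0)/37.75 = 169.9 mg/L.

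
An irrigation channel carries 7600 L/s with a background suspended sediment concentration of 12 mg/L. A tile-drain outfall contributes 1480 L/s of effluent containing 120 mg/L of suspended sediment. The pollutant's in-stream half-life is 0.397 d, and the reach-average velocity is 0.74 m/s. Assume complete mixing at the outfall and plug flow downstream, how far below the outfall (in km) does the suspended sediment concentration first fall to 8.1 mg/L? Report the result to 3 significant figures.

47.5 km

Conservation of mass: C = (7600·12.00 + 1480·120.0) / 9080 = 268800/9080 = 29.60 mg/L.
Half-life 0.397 d → k = ln 2 / 0.397 = 1.746 d⁻¹.
Set 29.60·exp(−k·t) = 8.1 → t = ln(29.60/8.1)/k = 64130 s = 17.82 h.
Distance = v·t = 0.74·64130 = 47460 m = 47.46 km.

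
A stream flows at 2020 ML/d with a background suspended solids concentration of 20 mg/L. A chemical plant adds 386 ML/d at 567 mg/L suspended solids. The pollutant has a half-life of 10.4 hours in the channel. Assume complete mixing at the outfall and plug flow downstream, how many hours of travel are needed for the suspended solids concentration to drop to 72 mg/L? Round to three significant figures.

Flow-weighted average: C = (2020·20.00 + 386.0·567.0) / 2406 = 259300/2406 = 107.8 mg/L.
Half-life 10.4 h → k = ln 2 / 10.4 = 0.06665 h⁻¹ = 1.600 d⁻¹.
107.8·exp(−k·t) = 72 → t = ln(107.8/72)/k = 21780 s = 6.050 h.

6.05 h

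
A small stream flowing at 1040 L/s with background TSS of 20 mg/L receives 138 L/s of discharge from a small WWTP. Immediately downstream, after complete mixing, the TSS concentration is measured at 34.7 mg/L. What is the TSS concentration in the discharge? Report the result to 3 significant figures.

145 mg/L

Mass balance: 1040·20.00 + 138.0·Cₑ = 1178·34.70
→ Cₑ = (1178·34.70 − 1040·20.00) / 138.0 = 145.5 mg/L.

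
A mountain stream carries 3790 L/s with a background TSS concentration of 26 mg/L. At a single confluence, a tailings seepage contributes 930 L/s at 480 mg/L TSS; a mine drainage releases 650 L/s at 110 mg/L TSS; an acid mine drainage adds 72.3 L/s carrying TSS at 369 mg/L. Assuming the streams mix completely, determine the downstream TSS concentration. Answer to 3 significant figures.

118 mg/L

Mass balance: C = (3790·26.00 + 930.0·480.0 + 650.0·110.0 + 72.30·369.0) / 5442 = 643100/5442 = 118.2 mg/L.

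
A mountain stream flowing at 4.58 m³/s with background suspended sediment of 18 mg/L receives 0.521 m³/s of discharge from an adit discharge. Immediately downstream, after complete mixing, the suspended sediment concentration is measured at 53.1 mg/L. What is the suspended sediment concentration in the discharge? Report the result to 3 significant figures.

362 mg/L

Mass balance: 4.580·18.00 + 0.5210·Cₑ = 5.101·53.10
→ Cₑ = (5.101·53.10 − 4.580·18.00) / 0.5210 = 361.7 mg/L.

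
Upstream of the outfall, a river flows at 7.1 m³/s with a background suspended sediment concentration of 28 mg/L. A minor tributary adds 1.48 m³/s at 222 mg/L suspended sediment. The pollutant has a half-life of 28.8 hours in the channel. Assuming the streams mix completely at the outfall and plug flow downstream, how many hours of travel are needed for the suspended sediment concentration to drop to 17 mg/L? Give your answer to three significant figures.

53.4 h

Conservation of mass: C = (7.100·28.00 + 1.480·222.0) / 8.580 = 527.4/8.580 = 61.46 mg/L.
Half-life 28.8 h → k = ln 2 / 28.8 = 0.02407 h⁻¹ = 0.5776 d⁻¹.
61.46·exp(−k·t) = 17 → t = ln(61.46/17)/k = 192200 s = 53.40 h.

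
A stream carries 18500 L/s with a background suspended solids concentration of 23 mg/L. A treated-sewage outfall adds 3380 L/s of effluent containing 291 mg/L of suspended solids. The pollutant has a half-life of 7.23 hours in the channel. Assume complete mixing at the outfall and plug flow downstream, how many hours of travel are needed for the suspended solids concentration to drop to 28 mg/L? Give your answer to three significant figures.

After mixing, C = (18500·23.00 + 3380·291.0) / 21880 = 1409000/21880 = 64.40 mg/L.
Half-life 7.23 h → k = ln 2 / 7.23 = 0.09587 h⁻¹ = 2.301 d⁻¹.
64.40·exp(−k·t) = 28 → t = ln(64.40/28)/k = 31280 s = 8.688 h.

8.69 h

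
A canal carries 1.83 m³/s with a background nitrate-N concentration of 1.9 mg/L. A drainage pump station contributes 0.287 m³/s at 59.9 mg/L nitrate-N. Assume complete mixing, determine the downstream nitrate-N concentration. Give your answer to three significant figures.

9.76 mg/L

Conservation of mass: C = (1.830·1.900 + 0.2870·59.90) / 2.117 = 20.67/2.117 = 9.763 mg/L.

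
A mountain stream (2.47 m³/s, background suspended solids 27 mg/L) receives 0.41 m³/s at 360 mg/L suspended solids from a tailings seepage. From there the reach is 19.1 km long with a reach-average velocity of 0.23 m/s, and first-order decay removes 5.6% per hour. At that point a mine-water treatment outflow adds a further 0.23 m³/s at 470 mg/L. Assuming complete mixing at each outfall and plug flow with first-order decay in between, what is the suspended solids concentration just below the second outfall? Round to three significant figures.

After mixing, C = (2.470·27.00 + 0.4100·360.0) / 2.880 = 214.3/2.880 = 74.41 mg/L; combined flow 2.880 m³/s.
Travel time t = 19.1·1000 / 0.23 = 83040 s = 23.07 h.
5.6%/h lost → k = −ln(1 − 0.056) = 0.05763 h⁻¹.
First-order decay: C = 74.41·exp(−k·t) = 74.41·0.2646 = 19.69 mg/L.
At the second outfall, C = (2.880·19.69 + 0.2300·470.0) / (2.880 + 0.2300) = 52.99 mg/L.

53.0 mg/L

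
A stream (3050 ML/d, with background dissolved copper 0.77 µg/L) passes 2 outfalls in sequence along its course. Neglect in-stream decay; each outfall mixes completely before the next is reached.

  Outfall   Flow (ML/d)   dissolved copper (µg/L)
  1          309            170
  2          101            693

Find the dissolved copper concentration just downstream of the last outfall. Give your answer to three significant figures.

36.1 µg/L

Below outfall 1: Q → 3359 ML/d, C = (3050·0.7700 + 309.0·170.0)/3359 = 16.34 µg/L.
Below outfall 2: Q → 3460 ML/d, C = (3359·16.34 + 101.0·693.0)/3460 = 36.09 µg/L.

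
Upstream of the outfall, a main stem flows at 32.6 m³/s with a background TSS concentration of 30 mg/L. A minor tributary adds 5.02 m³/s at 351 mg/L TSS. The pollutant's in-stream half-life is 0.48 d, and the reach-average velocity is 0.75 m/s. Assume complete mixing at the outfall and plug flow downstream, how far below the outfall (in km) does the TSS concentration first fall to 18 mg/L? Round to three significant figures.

After mixing, C = (32.60·30.00 + 5.020·351.0) / 37.62 = 2740/37.62 = 72.83 mg/L.
Half-life 0.48 d → k = ln 2 / 0.48 = 1.444 d⁻¹.
Set 72.83·exp(−k·t) = 18 → t = ln(72.83/18)/k = 83630 s = 23.23 h.
Distance = v·t = 0.75·83630 = 62720 m = 62.72 km.

62.7 km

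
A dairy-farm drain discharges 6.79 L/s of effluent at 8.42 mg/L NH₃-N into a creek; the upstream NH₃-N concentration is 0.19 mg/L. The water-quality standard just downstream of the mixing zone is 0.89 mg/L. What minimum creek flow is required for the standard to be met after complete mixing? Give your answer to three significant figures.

73.0 L/s

Set C_mix = 0.89: (Q·0.1900 + 6.790·8.420) / (Q + 6.790) = 0.89
→ Q = 6.790·(8.420 − 0.89)/(0.89 − 0.1900) = 73.04 L/s.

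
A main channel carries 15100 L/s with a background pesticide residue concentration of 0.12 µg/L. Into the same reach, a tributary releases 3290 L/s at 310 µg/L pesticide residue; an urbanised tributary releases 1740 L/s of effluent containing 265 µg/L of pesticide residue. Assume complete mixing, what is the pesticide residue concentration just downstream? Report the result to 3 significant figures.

73.7 µg/L

Mixed concentration C = ΣQC/ΣQ = (15100·0.1200 + 3290·310.0 + 1740·265.0) / 20130 = 1483000/20130 = 73.66 µg/L.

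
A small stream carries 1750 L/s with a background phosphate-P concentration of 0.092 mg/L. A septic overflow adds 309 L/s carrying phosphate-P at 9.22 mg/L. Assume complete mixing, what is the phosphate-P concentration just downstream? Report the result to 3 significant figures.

1.46 mg/L

Flow-weighted average: C = (1750·0.09200 + 309.0·9.220) / 2059 = 3010/2059 = 1.462 mg/L.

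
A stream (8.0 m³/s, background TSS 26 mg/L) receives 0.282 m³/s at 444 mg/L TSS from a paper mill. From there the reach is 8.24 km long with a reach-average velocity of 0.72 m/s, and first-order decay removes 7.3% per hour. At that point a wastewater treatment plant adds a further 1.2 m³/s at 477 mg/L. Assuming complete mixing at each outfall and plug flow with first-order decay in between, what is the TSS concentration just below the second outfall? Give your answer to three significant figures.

Mass balance: C = (8.000·26.00 + 0.2820·444.0) / 8.282 = 333.2/8.282 = 40.23 mg/L; combined flow 8.282 m³/s.
Travel time t = 8.24·1000 / 0.72 = 11440 s = 3.179 h.
7.3%/h lost → k = −ln(1 − 0.073) = 0.07580 h⁻¹.
Applying C = C₀e^(−kt): 40.23 × 0.7859 = 31.62 mg/L.
At the second outfall, C = (8.282·31.62 + 1.200·477.0) / (8.282 + 1.200) = 87.98 mg/L.

88.0 mg/L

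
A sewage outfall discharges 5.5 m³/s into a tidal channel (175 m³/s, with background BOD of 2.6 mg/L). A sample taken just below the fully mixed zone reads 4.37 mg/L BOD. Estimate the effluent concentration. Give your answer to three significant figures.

60.7 mg/L

Mass balance: 175.0·2.600 + 5.500·Cₑ = 180.5·4.370
→ Cₑ = (180.5·4.370 − 175.0·2.600) / 5.500 = 60.69 mg/L.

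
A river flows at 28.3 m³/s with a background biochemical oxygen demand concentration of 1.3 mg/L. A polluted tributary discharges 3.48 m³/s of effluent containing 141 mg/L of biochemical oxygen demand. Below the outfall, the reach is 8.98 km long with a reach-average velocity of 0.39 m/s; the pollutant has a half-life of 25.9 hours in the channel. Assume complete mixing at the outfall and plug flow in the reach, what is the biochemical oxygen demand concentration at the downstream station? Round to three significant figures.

After mixing, C = (28.30·1.300 + 3.480·141.0) / 31.78 = 527.5/31.78 = 16.60 mg/L.
Travel time t = 8.98·1000 / 0.39 = 23030 s = 6.396 h.
Half-life 25.9 h → k = ln 2 / 25.9 = 0.02676 h⁻¹ = 0.6423 d⁻¹.
Applying C = C₀e^(−kt): 16.60 × 0.8427 = 13.99 mg/L.

14.0 mg/L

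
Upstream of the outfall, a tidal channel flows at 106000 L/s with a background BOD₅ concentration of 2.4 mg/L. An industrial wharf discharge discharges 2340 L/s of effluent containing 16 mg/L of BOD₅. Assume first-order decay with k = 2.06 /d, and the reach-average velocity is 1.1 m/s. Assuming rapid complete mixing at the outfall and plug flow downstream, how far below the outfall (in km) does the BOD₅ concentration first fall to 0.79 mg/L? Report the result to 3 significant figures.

56.6 km

Mixed concentration C = ΣQC/ΣQ = (106000·2.400 + 2340·16.00) / 108300 = 291800/108300 = 2.694 mg/L.
Set 2.694·exp(−k·t) = 0.79 → t = ln(2.694/0.79)/k = 51450 s = 14.29 h.
Distance = v·t = 1.1·51450 = 56590 m = 56.59 km.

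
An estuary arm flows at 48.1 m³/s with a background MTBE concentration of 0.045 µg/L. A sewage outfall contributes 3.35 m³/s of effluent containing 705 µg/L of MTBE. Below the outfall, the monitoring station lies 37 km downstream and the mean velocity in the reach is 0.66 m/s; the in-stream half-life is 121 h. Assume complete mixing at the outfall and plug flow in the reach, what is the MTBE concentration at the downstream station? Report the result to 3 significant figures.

42.0 µg/L

Mass balance: C = (48.10·0.04500 + 3.350·705.0) / 51.45 = 2364/51.45 = 45.95 µg/L.
Travel time t = 37·1000 / 0.66 = 56060 s = 15.57 h.
Half-life 121 h → k = ln 2 / 121 = 0.005728 h⁻¹ = 0.1375 d⁻¹.
First-order decay: C = 45.95·exp(−k·t) = 45.95·0.9147 = 42.02 µg/L.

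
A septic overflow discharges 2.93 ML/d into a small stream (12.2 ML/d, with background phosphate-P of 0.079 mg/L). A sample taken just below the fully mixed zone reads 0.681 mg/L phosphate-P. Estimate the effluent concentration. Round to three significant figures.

3.19 mg/L

Mass balance: 12.20·0.07900 + 2.930·Cₑ = 15.13·0.6810
→ Cₑ = (15.13·0.6810 − 12.20·0.07900) / 2.930 = 3.188 mg/L.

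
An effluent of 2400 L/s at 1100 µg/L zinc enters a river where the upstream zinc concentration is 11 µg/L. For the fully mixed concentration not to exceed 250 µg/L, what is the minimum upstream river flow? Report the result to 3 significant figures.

Set C_mix = 250: (Q·11.00 + 2400·1100) / (Q + 2400) = 250
→ Q = 2400·(1100 − 250)/(250 − 11.00) = 8536 L/s.

8540 L/s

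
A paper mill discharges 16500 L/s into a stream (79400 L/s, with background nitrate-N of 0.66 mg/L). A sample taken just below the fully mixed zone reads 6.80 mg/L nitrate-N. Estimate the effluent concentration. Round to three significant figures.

36.3 mg/L

Mass balance: 79400·0.6600 + 16500·Cₑ = 95900·6.800
→ Cₑ = (95900·6.800 − 79400·0.6600) / 16500 = 36.35 mg/L.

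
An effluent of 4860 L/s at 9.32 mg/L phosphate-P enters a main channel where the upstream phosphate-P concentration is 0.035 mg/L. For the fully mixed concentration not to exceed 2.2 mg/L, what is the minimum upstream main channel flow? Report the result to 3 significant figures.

16000 L/s

Set C_mix = 2.2: (Q·0.03500 + 4860·9.320) / (Q + 4860) = 2.2
→ Q = 4860·(9.320 − 2.2)/(2.2 − 0.03500) = 15980 L/s.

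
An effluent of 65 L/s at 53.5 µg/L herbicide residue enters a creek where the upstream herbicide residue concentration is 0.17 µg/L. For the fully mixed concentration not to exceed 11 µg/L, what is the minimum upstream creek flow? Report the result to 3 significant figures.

Set C_mix = 11: (Q·0.1700 + 65.00·53.50) / (Q + 65.00) = 11
→ Q = 65.00·(53.50 − 11)/(11 − 0.1700) = 255.1 L/s.

255 L/s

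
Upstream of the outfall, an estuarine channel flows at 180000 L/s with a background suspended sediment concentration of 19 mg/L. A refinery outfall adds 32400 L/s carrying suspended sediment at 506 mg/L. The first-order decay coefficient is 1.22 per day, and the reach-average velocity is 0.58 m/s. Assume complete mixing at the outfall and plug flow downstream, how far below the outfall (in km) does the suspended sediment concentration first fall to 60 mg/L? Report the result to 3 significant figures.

Conservation of mass: C = (180000·19.00 + 32400·506.0) / 212400 = 19810000/212400 = 93.29 mg/L.
Set 93.29·exp(−k·t) = 60 → t = ln(93.29/60)/k = 31260 s = 8.682 h.
Distance = v·t = 0.58·31260 = 18130 m = 18.13 km.

18.1 km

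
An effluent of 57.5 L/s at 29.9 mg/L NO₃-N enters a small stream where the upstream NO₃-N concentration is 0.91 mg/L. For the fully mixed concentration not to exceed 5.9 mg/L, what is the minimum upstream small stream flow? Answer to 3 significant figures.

Set C_mix = 5.9: (Q·0.9100 + 57.50·29.90) / (Q + 57.50) = 5.9
→ Q = 57.50·(29.90 − 5.9)/(5.9 − 0.9100) = 276.6 L/s.

277 L/s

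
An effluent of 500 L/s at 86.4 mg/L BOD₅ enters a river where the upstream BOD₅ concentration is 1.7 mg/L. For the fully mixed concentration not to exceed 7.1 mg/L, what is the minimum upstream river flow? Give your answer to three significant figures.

Set C_mix = 7.1: (Q·1.700 + 500.0·86.40) / (Q + 500.0) = 7.1
→ Q = 500.0·(86.40 − 7.1)/(7.1 − 1.700) = 7343 L/s.

7340 L/s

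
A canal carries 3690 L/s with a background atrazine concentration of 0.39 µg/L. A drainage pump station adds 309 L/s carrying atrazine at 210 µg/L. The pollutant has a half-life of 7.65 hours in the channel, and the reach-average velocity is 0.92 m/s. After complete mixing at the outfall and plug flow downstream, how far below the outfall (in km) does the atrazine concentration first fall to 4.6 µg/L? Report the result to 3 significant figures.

46.9 km

After mixing, C = (3690·0.3900 + 309.0·210.0) / 3999 = 66330/3999 = 16.59 µg/L.
Half-life 7.65 h → k = ln 2 / 7.65 = 0.09061 h⁻¹ = 2.175 d⁻¹.
Set 16.59·exp(−k·t) = 4.6 → t = ln(16.59/4.6)/k = 50960 s = 14.15 h.
Distance = v·t = 0.92·50960 = 46880 m = 46.88 km.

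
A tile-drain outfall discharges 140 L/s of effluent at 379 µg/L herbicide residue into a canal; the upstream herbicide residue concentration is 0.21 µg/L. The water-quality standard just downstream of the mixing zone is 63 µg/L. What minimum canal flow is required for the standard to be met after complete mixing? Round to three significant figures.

705 L/s

Set C_mix = 63: (Q·0.2100 + 140.0·379.0) / (Q + 140.0) = 63
→ Q = 140.0·(379.0 − 63)/(63 − 0.2100) = 704.6 L/s.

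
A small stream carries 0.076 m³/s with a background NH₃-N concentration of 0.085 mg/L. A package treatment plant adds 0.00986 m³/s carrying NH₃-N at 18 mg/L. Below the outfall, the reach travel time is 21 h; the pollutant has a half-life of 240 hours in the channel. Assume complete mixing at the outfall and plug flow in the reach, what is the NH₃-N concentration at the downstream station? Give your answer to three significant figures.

2.02 mg/L

Conservation of mass: C = (0.07600·0.08500 + 0.009860·18.00) / 0.08586 = 0.1839/0.08586 = 2.142 mg/L.
Half-life 240 h → k = ln 2 / 240 = 0.002888 h⁻¹ = 0.06931 d⁻¹.
After decay, C = 2.142 × e^(−kt) = 2.142 × 0.9412 = 2.016 mg/L.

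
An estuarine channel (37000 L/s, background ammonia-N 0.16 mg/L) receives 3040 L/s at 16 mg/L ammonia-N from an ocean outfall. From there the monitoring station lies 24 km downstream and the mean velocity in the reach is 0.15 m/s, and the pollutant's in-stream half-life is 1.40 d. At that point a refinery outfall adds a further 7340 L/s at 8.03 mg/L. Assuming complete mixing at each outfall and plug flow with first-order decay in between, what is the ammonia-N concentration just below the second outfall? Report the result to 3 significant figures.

1.70 mg/L

Mass balance: C = (37000·0.1600 + 3040·16.00) / 40040 = 54560/40040 = 1.363 mg/L; combined flow 40040 L/s.
Travel time t = 24·1000 / 0.15 = 160000 s = 44.44 h.
Half-life 1.40 d → k = ln 2 / 1.40 = 0.4951 d⁻¹.
Applying C = C₀e^(−kt): 1.363 × 0.3998 = 0.5447 mg/L.
At the second outfall, C = (40040·0.5447 + 7340·8.030) / (40040 + 7340) = 1.704 mg/L.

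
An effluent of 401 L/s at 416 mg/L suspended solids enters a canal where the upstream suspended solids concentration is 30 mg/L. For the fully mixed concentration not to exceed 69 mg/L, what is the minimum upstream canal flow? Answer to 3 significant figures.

3570 L/s

Set C_mix = 69: (Q·30.00 + 401.0·416.0) / (Q + 401.0) = 69
→ Q = 401.0·(416.0 − 69)/(69 − 30.00) = 3568 L/s.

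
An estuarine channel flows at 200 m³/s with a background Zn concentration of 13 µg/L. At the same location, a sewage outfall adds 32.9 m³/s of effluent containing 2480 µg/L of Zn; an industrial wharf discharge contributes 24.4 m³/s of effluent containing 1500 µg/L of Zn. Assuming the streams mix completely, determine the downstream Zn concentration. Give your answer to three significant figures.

469 µg/L

Conservation of mass: C = (200.0·13.00 + 32.90·2480 + 24.40·1500) / 257.3 = 120800/257.3 = 469.5 µg/L.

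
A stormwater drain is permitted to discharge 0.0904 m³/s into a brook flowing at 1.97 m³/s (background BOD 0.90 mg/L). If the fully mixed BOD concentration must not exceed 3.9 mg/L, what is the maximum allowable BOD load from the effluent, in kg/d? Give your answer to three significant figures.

Mass balance at the limit: 1.970·0.9000 + 0.09040·Cₑ = 2.060·3.9 → Cₑ = 69.28 mg/L.
Load = 0.09040 m³/s × 69.28 g/m³ × 86 400 s/d = 541.1 kg/d.

541 kg/d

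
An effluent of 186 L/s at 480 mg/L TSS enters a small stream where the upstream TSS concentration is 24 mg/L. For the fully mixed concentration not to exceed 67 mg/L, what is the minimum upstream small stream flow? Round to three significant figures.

1790 L/s

Set C_mix = 67: (Q·24.00 + 186.0·480.0) / (Q + 186.0) = 67
→ Q = 186.0·(480.0 − 67)/(67 − 24.00) = 1786 L/s.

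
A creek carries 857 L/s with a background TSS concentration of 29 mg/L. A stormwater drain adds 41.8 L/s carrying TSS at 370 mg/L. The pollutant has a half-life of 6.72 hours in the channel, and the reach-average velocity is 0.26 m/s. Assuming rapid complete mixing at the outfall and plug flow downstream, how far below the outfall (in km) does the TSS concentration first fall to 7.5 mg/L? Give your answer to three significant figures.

Flow-weighted average: C = (857.0·29.00 + 41.80·370.0) / 898.8 = 40320/898.8 = 44.86 mg/L.
Half-life 6.72 h → k = ln 2 / 6.72 = 0.1031 h⁻¹ = 2.476 d⁻¹.
Set 44.86·exp(−k·t) = 7.5 → t = ln(44.86/7.5)/k = 62430 s = 17.34 h.
Distance = v·t = 0.26·62430 = 16230 m = 16.23 km.

16.2 km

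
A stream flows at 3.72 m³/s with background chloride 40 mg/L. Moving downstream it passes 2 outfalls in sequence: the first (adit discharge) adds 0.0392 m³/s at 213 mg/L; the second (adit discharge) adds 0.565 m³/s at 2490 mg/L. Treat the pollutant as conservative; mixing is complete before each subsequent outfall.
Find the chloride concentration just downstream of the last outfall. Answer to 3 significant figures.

362 mg/L

Outfall 1: combined Q = 3.759 m³/s; C = (3.720·40.00 + 0.03920·213.0)/3.759 = 41.80 mg/L.
Outfall 2: combined Q = 4.324 m³/s; C = (3.759·41.80 + 0.5650·2490)/4.324 = 361.7 mg/L.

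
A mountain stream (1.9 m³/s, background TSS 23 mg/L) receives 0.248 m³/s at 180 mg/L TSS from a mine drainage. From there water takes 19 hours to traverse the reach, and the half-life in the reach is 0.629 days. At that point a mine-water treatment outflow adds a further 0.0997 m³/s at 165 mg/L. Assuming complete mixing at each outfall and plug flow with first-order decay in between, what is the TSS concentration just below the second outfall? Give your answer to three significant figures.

Mixed concentration C = ΣQC/ΣQ = (1.900·23.00 + 0.2480·180.0) / 2.148 = 88.34/2.148 = 41.13 mg/L; combined flow 2.148 m³/s.
Half-life 0.629 d → k = ln 2 / 0.629 = 1.102 d⁻¹.
Applying C = C₀e^(−kt): 41.13 × 0.4179 = 17.19 mg/L.
Second outfall: C = (2.148·17.19 + 0.09970·165.0)/2.248 = 23.75 mg/L.

23.7 mg/L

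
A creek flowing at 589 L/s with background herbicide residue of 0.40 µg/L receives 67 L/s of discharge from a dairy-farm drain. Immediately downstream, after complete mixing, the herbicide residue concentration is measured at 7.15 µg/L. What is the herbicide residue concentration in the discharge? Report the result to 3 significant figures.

66.5 µg/L

Mass balance: 589.0·0.4000 + 67.00·Cₑ = 656.0·7.150
→ Cₑ = (656.0·7.150 − 589.0·0.4000) / 67.00 = 66.49 µg/L.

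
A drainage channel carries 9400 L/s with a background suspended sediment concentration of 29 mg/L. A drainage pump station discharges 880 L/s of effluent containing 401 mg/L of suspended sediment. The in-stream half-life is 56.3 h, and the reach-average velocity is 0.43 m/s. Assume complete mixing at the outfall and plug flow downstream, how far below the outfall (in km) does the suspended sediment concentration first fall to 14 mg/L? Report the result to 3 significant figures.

Mass balance: C = (9400·29.00 + 880.0·401.0) / 10280 = 625500/10280 = 60.84 mg/L.
Half-life 56.3 h → k = ln 2 / 56.3 = 0.01231 h⁻¹ = 0.2955 d⁻¹.
Set 60.84·exp(−k·t) = 14 → t = ln(60.84/14)/k = 429600 s = 119.3 h.
Distance = v·t = 0.43·429600 = 184700 m = 184.7 km.

185 km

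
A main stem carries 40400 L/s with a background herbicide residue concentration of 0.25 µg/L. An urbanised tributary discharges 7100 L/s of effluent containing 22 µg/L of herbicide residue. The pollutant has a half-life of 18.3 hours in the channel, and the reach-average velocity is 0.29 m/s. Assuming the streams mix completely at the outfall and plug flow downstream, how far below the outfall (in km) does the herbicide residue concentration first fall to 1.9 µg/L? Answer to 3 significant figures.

16.8 km

Conservation of mass: C = (40400·0.2500 + 7100·22.00) / 47500 = 166300/47500 = 3.501 µg/L.
Half-life 18.3 h → k = ln 2 / 18.3 = 0.03788 h⁻¹ = 0.9090 d⁻¹.
Set 3.501·exp(−k·t) = 1.9 → t = ln(3.501/1.9)/k = 58090 s = 16.14 h.
Distance = v·t = 0.29·58090 = 16850 m = 16.85 km.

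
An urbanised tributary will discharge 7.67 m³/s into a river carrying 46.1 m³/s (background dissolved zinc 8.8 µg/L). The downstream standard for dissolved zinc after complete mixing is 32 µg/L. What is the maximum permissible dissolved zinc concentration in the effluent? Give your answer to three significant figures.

At the limit, (Qr·Cr + Qe·Cₑ)/(Qr + Qe) = 32:
Cₑ = (53.77·32 − 46.10·8.800) / 7.670 = 171.4 µg/L.

171 µg/L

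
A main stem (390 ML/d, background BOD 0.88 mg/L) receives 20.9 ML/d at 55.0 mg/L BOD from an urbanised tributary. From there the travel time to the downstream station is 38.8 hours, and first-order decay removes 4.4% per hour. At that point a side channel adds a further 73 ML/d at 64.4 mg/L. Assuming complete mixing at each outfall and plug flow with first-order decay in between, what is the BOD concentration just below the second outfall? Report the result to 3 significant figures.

10.3 mg/L

Flow-weighted average: C = (390.0·0.8800 + 20.90·55.00) / 410.9 = 1493/410.9 = 3.633 mg/L; combined flow 410.9 ML/d.
4.4%/h lost → k = −ln(1 − 0.044) = 0.04500 h⁻¹.
After decay, C = 3.633 × e^(−kt) = 3.633 × 0.1745 = 0.6339 mg/L.
Second outfall: C = (410.9·0.6339 + 73.00·64.40)/483.9 = 10.25 mg/L.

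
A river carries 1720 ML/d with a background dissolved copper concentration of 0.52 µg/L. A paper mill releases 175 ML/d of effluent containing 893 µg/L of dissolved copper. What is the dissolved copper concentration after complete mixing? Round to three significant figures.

After mixing, C = (1720·0.5200 + 175.0·893.0) / 1895 = 157200/1895 = 82.94 µg/L.

82.9 µg/L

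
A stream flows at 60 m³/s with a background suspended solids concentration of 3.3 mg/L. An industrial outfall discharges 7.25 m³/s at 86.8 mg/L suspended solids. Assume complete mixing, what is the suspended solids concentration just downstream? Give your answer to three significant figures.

12.3 mg/L

After mixing, C = (60.00·3.300 + 7.250·86.80) / 67.25 = 827.3/67.25 = 12.30 mg/L.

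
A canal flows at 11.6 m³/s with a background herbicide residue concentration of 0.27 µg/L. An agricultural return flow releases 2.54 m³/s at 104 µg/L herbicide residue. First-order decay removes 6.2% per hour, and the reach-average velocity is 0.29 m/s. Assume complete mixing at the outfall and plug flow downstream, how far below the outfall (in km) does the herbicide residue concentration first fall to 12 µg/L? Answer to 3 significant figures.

Conservation of mass: C = (11.60·0.2700 + 2.540·104.0) / 14.14 = 267.3/14.14 = 18.90 µg/L.
6.2%/h lost → k = −ln(1 − 0.062) = 0.06401 h⁻¹.
Set 18.90·exp(−k·t) = 12 → t = ln(18.90/12)/k = 25560 s = 7.100 h.
Distance = v·t = 0.29·25560 = 7412 m = 7.412 km.

7.41 km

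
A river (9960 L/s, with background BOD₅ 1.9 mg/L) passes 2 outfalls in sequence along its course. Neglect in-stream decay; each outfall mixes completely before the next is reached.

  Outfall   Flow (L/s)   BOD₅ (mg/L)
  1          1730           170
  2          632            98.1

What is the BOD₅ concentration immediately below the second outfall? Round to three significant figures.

Below outfall 1: Q → 11690 L/s, C = (9960·1.900 + 1730·170.0)/11690 = 26.78 mg/L.
Below outfall 2: Q → 12320 L/s, C = (11690·26.78 + 632.0·98.10)/12320 = 30.44 mg/L.

30.4 mg/L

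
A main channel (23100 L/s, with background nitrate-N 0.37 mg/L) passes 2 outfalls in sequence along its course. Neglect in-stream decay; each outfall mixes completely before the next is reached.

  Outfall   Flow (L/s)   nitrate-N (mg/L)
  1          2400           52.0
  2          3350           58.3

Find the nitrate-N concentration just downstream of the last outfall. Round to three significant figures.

After outfall 1: Q = 23100 + 2400 = 25500 L/s; C = (23100·0.3700 + 2400·52.00)/25500 = 5.229 mg/L.
After outfall 2: Q = 25500 + 3350 = 28850 L/s; C = (25500·5.229 + 3350·58.30)/28850 = 11.39 mg/L.

11.4 mg/L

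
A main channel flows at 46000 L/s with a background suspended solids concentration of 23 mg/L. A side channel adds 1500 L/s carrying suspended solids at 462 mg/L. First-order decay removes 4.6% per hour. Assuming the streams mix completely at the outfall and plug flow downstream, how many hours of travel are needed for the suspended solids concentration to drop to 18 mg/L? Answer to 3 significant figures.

15.2 h

Conservation of mass: C = (46000·23.00 + 1500·462.0) / 47500 = 1751000/47500 = 36.86 mg/L.
4.6%/h lost → k = −ln(1 − 0.046) = 0.04709 h⁻¹.
36.86·exp(−k·t) = 18 → t = ln(36.86/18)/k = 54800 s = 15.22 h.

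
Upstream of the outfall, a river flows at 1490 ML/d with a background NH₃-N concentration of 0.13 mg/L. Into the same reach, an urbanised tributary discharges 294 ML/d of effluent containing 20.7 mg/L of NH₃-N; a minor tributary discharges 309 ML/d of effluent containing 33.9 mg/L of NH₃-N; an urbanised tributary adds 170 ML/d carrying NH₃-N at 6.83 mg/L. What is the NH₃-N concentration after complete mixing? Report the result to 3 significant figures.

Flow-weighted average: C = (1490·0.1300 + 294.0·20.70 + 309.0·33.90 + 170.0·6.830) / 2263 = 17920/2263 = 7.917 mg/L.

7.92 mg/L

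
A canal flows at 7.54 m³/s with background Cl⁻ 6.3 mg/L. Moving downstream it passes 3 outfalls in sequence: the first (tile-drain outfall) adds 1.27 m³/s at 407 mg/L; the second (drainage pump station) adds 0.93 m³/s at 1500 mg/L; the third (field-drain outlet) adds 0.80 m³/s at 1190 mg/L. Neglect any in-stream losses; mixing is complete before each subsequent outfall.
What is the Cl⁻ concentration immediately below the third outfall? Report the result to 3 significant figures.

Outfall 1: combined Q = 8.810 m³/s; C = (7.540·6.300 + 1.270·407.0)/8.810 = 64.06 mg/L.
Outfall 2: combined Q = 9.740 m³/s; C = (8.810·64.06 + 0.9300·1500)/9.740 = 201.2 mg/L.
Outfall 3: combined Q = 10.54 m³/s; C = (9.740·201.2 + 0.8000·1190)/10.54 = 276.2 mg/L.

276 mg/L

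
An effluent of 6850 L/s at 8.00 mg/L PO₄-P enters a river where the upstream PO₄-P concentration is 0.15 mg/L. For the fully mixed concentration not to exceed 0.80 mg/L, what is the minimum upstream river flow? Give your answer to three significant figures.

75900 L/s

Set C_mix = 0.80: (Q·0.1500 + 6850·8.000) / (Q + 6850) = 0.80
→ Q = 6850·(8.000 − 0.80)/(0.80 − 0.1500) = 75880 L/s.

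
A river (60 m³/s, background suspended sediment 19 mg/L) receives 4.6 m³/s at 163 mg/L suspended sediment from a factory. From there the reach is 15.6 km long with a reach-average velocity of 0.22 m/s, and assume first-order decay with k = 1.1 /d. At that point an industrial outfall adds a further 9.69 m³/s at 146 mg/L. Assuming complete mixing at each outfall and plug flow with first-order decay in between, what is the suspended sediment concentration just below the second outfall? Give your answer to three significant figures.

Flow-weighted average: C = (60.00·19.00 + 4.600·163.0) / 64.60 = 1890/64.60 = 29.25 mg/L; combined flow 64.60 m³/s.
Travel time t = 15.6·1000 / 0.22 = 70910 s = 19.70 h.
Decay over the reach: 29.25·exp(−kt) = 29.25·0.4054 = 11.86 mg/L.
Second outfall: C = (64.60·11.86 + 9.690·146.0)/74.29 = 29.36 mg/L.

29.4 mg/L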